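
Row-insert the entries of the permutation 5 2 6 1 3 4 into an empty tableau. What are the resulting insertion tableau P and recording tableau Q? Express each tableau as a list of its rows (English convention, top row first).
P = [[1, 3, 4], [2, 6], [5]], Q = [[1, 3, 6], [2, 5], [4]]

Insert each entry of the permutation into P by Schensted row insertion, recording in Q the position of each new cell.

Insert 5: appended to row 1. P = [[5]].
Insert 2: 2 bumps 5 from row 1; 5 starts row 2. P = [[2], [5]].
Insert 6: appended to row 1. P = [[2, 6], [5]].
Insert 1: 1 bumps 2 from row 1; 2 bumps 5 from row 2; 5 starts row 3. P = [[1, 6], [2], [5]].
Insert 3: 3 bumps 6 from row 1; 6 appends to row 2. P = [[1, 3], [2, 6], [5]].
Insert 4: appended to row 1. P = [[1, 3, 4], [2, 6], [5]].

So P = [[1, 3, 4], [2, 6], [5]], Q = [[1, 3, 6], [2, 5], [4]].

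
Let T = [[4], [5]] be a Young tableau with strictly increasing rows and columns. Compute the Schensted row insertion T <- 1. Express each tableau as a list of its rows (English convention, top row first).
[[1], [4], [5]]

In row 1, 1 replaces 4 (the leftmost entry greater than 1); 4 is bumped to row 2. In row 2, 4 replaces 5 (the leftmost entry greater than 4); 5 is bumped to row 3. 5 starts a new row 3. The new tableau is [[1], [4], [5]].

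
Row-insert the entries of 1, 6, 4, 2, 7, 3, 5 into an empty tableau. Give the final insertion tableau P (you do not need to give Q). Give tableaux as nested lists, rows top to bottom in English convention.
P = [[1, 2, 3, 5], [4, 7], [6]]

After inserting 1: P = [[1]].
After inserting 6: P = [[1, 6]].
After inserting 4: P = [[1, 4], [6]].
After inserting 2: P = [[1, 2], [4], [6]].
After inserting 7: P = [[1, 2, 7], [4], [6]].
After inserting 3: P = [[1, 2, 3], [4, 7], [6]].
After inserting 5: P = [[1, 2, 3, 5], [4, 7], [6]].

So P = [[1, 2, 3, 5], [4, 7], [6]].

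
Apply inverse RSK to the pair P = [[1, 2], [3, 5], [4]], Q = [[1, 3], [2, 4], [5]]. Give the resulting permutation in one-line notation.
4 1 5 3 2

Reverse the RSK construction: for i from n down to 1, find the cell of Q containing i, remove the entry at that cell from P, and reverse-bump it up through P; the value ejected from row 1 is w(i).

Step i=5: Q has 5 at row 3, column 1; remove 4 from row 3 of P and reverse-bump: 4 enters row 2 and ejects 3; 3 enters row 1 and ejects 2. So w(5) = 2. P is now [[1, 3], [4, 5]].
Step i=4: Q has 4 at row 2, column 2; remove 5 from row 2 of P and reverse-bump: 5 enters row 1 and ejects 3. So w(4) = 3. P is now [[1, 5], [4]].
Step i=3: Q has 3 at row 1, column 2; remove that cell from P, ejecting 5. So w(3) = 5. P is now [[1], [4]].
Step i=2: Q has 2 at row 2, column 1; remove 4 from row 2 of P and reverse-bump: 4 enters row 1 and ejects 1. So w(2) = 1. P is now [[4]].
Step i=1: Q has 1 at row 1, column 1; remove that cell from P, ejecting 4. So w(1) = 4. P is now [].

So w = 4 1 5 3 2.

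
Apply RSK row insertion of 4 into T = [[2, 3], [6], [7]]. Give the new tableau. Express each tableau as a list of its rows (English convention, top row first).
4 is larger than every entry of row 1, so it is appended to row 1. The new tableau is [[2, 3, 4], [6], [7]].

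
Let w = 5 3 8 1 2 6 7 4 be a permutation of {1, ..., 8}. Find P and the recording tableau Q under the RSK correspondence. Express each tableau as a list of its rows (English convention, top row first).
Insert each entry of the permutation into P by Schensted row insertion, recording in Q the position of each new cell.

Insert 5: appended to row 1. P = [[5]].
Insert 3: 3 bumps 5 from row 1; 5 starts row 2. P = [[3], [5]].
Insert 8: appended to row 1. P = [[3, 8], [5]].
Insert 1: 1 bumps 3 from row 1; 3 bumps 5 from row 2; 5 starts row 3. P = [[1, 8], [3], [5]].
Insert 2: 2 bumps 8 from row 1; 8 appends to row 2. P = [[1, 2], [3, 8], [5]].
Insert 6: appended to row 1. P = [[1, 2, 6], [3, 8], [5]].
Insert 7: appended to row 1. P = [[1, 2, 6, 7], [3, 8], [5]].
Insert 4: 4 bumps 6 from row 1; 6 bumps 8 from row 2; 8 appends to row 3. P = [[1, 2, 4, 7], [3, 6], [5, 8]].

So P = [[1, 2, 4, 7], [3, 6], [5, 8]], Q = [[1, 3, 6, 7], [2, 5], [4, 8]].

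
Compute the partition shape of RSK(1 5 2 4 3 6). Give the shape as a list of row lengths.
Row-insert each entry into an empty tableau.

After inserting 1: P = [[1]].
After inserting 5: P = [[1, 5]].
After inserting 2: P = [[1, 2], [5]].
After inserting 4: P = [[1, 2, 4], [5]].
After inserting 3: P = [[1, 2, 3], [4], [5]].
After inserting 6: P = [[1, 2, 3, 6], [4], [5]].

The final insertion tableau P = [[1, 2, 3, 6], [4], [5]] has shape [4, 1, 1].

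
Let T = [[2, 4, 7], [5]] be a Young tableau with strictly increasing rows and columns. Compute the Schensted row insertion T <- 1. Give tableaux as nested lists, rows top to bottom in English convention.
[[1, 4, 7], [2], [5]]

In row 1, 1 replaces 2 (the leftmost entry greater than 1); 2 is bumped to row 2. In row 2, 2 replaces 5 (the leftmost entry greater than 2); 5 is bumped to row 3. 5 starts a new row 3. The new tableau is [[1, 4, 7], [2], [5]].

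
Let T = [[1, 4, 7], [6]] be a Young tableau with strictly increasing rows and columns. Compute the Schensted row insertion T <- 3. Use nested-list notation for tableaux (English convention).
[[1, 3, 7], [4], [6]]

In row 1, 3 replaces 4 (the leftmost entry greater than 3); 4 is bumped to row 2. In row 2, 4 replaces 6 (the leftmost entry greater than 4); 6 is bumped to row 3. 6 starts a new row 3. The new tableau is [[1, 3, 7], [4], [6]].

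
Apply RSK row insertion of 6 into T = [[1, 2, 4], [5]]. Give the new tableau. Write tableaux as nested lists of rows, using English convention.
6 is larger than every entry of row 1, so it is appended to row 1. The new tableau is [[1, 2, 4, 6], [5]].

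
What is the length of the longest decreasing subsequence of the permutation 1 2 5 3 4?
2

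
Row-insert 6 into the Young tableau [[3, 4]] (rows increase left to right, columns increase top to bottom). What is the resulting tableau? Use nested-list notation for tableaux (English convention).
[[3, 4, 6]]

6 is larger than every entry of row 1, so it is appended to row 1. The new tableau is [[3, 4, 6]].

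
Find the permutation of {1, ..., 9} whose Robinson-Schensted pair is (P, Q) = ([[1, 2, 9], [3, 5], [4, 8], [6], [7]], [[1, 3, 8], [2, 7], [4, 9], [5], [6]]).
Reverse the RSK construction: for i from n down to 1, find the cell of Q containing i, remove the entry at that cell from P, and reverse-bump it up through P; the value ejected from row 1 is w(i).

Step i=9: Q has 9 at row 3, column 2; remove 8 from row 3 of P and reverse-bump: 8 enters row 2 and ejects 5; 5 enters row 1 and ejects 2. So w(9) = 2. P is now [[1, 5, 9], [3, 8], [4], [6], [7]].
Step i=8: Q has 8 at row 1, column 3; remove that cell from P, ejecting 9. So w(8) = 9. P is now [[1, 5], [3, 8], [4], [6], [7]].
Step i=7: Q has 7 at row 2, column 2; remove 8 from row 2 of P and reverse-bump: 8 enters row 1 and ejects 5. So w(7) = 5. P is now [[1, 8], [3], [4], [6], [7]].
Step i=6: Q has 6 at row 5, column 1; remove 7 from row 5 of P and reverse-bump: 7 enters row 4 and ejects 6; 6 enters row 3 and ejects 4; 4 enters row 2 and ejects 3; 3 enters row 1 and ejects 1. So w(6) = 1. P is now [[3, 8], [4], [6], [7]].
Step i=5: Q has 5 at row 4, column 1; remove 7 from row 4 of P and reverse-bump: 7 enters row 3 and ejects 6; 6 enters row 2 and ejects 4; 4 enters row 1 and ejects 3. So w(5) = 3. P is now [[4, 8], [6], [7]].
Step i=4: Q has 4 at row 3, column 1; remove 7 from row 3 of P and reverse-bump: 7 enters row 2 and ejects 6; 6 enters row 1 and ejects 4. So w(4) = 4. P is now [[6, 8], [7]].
Step i=3: Q has 3 at row 1, column 2; remove that cell from P, ejecting 8. So w(3) = 8. P is now [[6], [7]].
Step i=2: Q has 2 at row 2, column 1; remove 7 from row 2 of P and reverse-bump: 7 enters row 1 and ejects 6. So w(2) = 6. P is now [[7]].
Step i=1: Q has 1 at row 1, column 1; remove that cell from P, ejecting 7. So w(1) = 7. P is now [].

So w = 7 6 8 4 3 1 5 9 2.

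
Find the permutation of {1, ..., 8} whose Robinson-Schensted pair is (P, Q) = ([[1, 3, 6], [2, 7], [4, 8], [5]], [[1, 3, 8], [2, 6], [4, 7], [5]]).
Reverse the RSK construction: for i from n down to 1, find the cell of Q containing i, remove the entry at that cell from P, and reverse-bump it up through P; the value ejected from row 1 is w(i).

Step i=8: Q has 8 at row 1, column 3; remove that cell from P, ejecting 6. So w(8) = 6. P is now [[1, 3], [2, 7], [4, 8], [5]].
Step i=7: Q has 7 at row 3, column 2; remove 8 from row 3 of P and reverse-bump: 8 enters row 2 and ejects 7; 7 enters row 1 and ejects 3. So w(7) = 3. P is now [[1, 7], [2, 8], [4], [5]].
Step i=6: Q has 6 at row 2, column 2; remove 8 from row 2 of P and reverse-bump: 8 enters row 1 and ejects 7. So w(6) = 7. P is now [[1, 8], [2], [4], [5]].
Step i=5: Q has 5 at row 4, column 1; remove 5 from row 4 of P and reverse-bump: 5 enters row 3 and ejects 4; 4 enters row 2 and ejects 2; 2 enters row 1 and ejects 1. So w(5) = 1. P is now [[2, 8], [4], [5]].
Step i=4: Q has 4 at row 3, column 1; remove 5 from row 3 of P and reverse-bump: 5 enters row 2 and ejects 4; 4 enters row 1 and ejects 2. So w(4) = 2. P is now [[4, 8], [5]].
Step i=3: Q has 3 at row 1, column 2; remove that cell from P, ejecting 8. So w(3) = 8. P is now [[4], [5]].
Step i=2: Q has 2 at row 2, column 1; remove 5 from row 2 of P and reverse-bump: 5 enters row 1 and ejects 4. So w(2) = 4. P is now [[5]].
Step i=1: Q has 1 at row 1, column 1; remove that cell from P, ejecting 5. So w(1) = 5. P is now [].

So w = 5 4 8 2 1 7 3 6.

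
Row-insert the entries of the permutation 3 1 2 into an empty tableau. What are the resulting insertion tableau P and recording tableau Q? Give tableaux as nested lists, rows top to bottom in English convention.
Insert each entry of the permutation into P by Schensted row insertion, recording in Q the position of each new cell.

Insert 3: appended to row 1. P = [[3]].
Insert 1: 1 bumps 3 from row 1; 3 starts row 2. P = [[1], [3]].
Insert 2: appended to row 1. P = [[1, 2], [3]].

So P = [[1, 2], [3]], Q = [[1, 3], [2]].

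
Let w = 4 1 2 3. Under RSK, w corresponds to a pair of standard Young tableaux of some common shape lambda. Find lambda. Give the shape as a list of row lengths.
Row-insert each entry into an empty tableau.

After inserting 4: P = [[4]].
After inserting 1: P = [[1], [4]].
After inserting 2: P = [[1, 2], [4]].
After inserting 3: P = [[1, 2, 3], [4]].

The final insertion tableau P = [[1, 2, 3], [4]] has shape [3, 1].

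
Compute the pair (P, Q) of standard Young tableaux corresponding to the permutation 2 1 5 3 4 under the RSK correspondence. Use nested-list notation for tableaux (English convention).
P = [[1, 3, 4], [2, 5]], Q = [[1, 3, 5], [2, 4]]

Insert each entry of the permutation into P by Schensted row insertion, recording in Q the position of each new cell.

Insert 2: appended to row 1. P = [[2]].
Insert 1: 1 bumps 2 from row 1; 2 starts row 2. P = [[1], [2]].
Insert 5: appended to row 1. P = [[1, 5], [2]].
Insert 3: 3 bumps 5 from row 1; 5 appends to row 2. P = [[1, 3], [2, 5]].
Insert 4: appended to row 1. P = [[1, 3, 4], [2, 5]].

So P = [[1, 3, 4], [2, 5]], Q = [[1, 3, 5], [2, 4]].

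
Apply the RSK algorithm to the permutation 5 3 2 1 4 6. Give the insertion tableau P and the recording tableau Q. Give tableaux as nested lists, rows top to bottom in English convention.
P = [[1, 4, 6], [2], [3], [5]], Q = [[1, 5, 6], [2], [3], [4]]

Insert each entry of the permutation into P by Schensted row insertion, recording in Q the position of each new cell.

Insert 5: appended to row 1. P = [[5]], Q = [[1]].
Insert 3: 3 bumps 5 from row 1; 5 starts row 2. P = [[3], [5]], Q = [[1], [2]].
Insert 2: 2 bumps 3 from row 1; 3 bumps 5 from row 2; 5 starts row 3. P = [[2], [3], [5]], Q = [[1], [2], [3]].
Insert 1: 1 bumps 2 from row 1; 2 bumps 3 from row 2; 3 bumps 5 from row 3; 5 starts row 4. P = [[1], [2], [3], [5]], Q = [[1], [2], [3], [4]].
Insert 4: appended to row 1. P = [[1, 4], [2], [3], [5]], Q = [[1, 5], [2], [3], [4]].
Insert 6: appended to row 1. P = [[1, 4, 6], [2], [3], [5]], Q = [[1, 5, 6], [2], [3], [4]].

So P = [[1, 4, 6], [2], [3], [5]], Q = [[1, 5, 6], [2], [3], [4]].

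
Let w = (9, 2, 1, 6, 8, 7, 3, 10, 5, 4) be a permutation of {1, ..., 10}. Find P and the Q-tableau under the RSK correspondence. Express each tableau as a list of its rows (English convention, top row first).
P = [[1, 3, 4, 10], [2, 5, 7], [6], [8], [9]], Q = [[1, 4, 5, 8], [2, 6, 9], [3], [7], [10]]

Insert each entry of the permutation into P by Schensted row insertion, recording in Q the position of each new cell.

Insert 9: appended to row 1. P = [[9]], Q = [[1]].
Insert 2: 2 bumps 9 from row 1; 9 starts row 2. P = [[2], [9]], Q = [[1], [2]].
Insert 1: 1 bumps 2 from row 1; 2 bumps 9 from row 2; 9 starts row 3. P = [[1], [2], [9]], Q = [[1], [2], [3]].
Insert 6: appended to row 1. P = [[1, 6], [2], [9]], Q = [[1, 4], [2], [3]].
Insert 8: appended to row 1. P = [[1, 6, 8], [2], [9]], Q = [[1, 4, 5], [2], [3]].
Insert 7: 7 bumps 8 from row 1; 8 appends to row 2. P = [[1, 6, 7], [2, 8], [9]], Q = [[1, 4, 5], [2, 6], [3]].
Insert 3: 3 bumps 6 from row 1; 6 bumps 8 from row 2; 8 bumps 9 from row 3; 9 starts row 4. P = [[1, 3, 7], [2, 6], [8], [9]], Q = [[1, 4, 5], [2, 6], [3], [7]].
Insert 10: appended to row 1. P = [[1, 3, 7, 10], [2, 6], [8], [9]], Q = [[1, 4, 5, 8], [2, 6], [3], [7]].
Insert 5: 5 bumps 7 from row 1; 7 appends to row 2. P = [[1, 3, 5, 10], [2, 6, 7], [8], [9]], Q = [[1, 4, 5, 8], [2, 6, 9], [3], [7]].
Insert 4: 4 bumps 5 from row 1; 5 bumps 6 from row 2; 6 bumps 8 from row 3; 8 bumps 9 from row 4; 9 starts row 5. P = [[1, 3, 4, 10], [2, 5, 7], [6], [8], [9]], Q = [[1, 4, 5, 8], [2, 6, 9], [3], [7], [10]].

So P = [[1, 3, 4, 10], [2, 5, 7], [6], [8], [9]], Q = [[1, 4, 5, 8], [2, 6, 9], [3], [7], [10]].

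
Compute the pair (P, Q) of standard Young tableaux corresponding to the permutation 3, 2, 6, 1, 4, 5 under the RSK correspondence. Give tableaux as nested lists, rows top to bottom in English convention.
Insert each entry of the permutation into P by Schensted row insertion, recording in Q the position of each new cell.

After inserting 3: P = [[3]].
After inserting 2: P = [[2], [3]].
After inserting 6: P = [[2, 6], [3]].
After inserting 1: P = [[1, 6], [2], [3]].
After inserting 4: P = [[1, 4], [2, 6], [3]].
After inserting 5: P = [[1, 4, 5], [2, 6], [3]].

So P = [[1, 4, 5], [2, 6], [3]], Q = [[1, 3, 6], [2, 5], [4]].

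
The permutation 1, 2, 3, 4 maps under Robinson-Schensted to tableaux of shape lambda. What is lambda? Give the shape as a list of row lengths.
[4]

Row-insert each entry into an empty tableau.

After inserting 1: P = [[1]].
After inserting 2: P = [[1, 2]].
After inserting 3: P = [[1, 2, 3]].
After inserting 4: P = [[1, 2, 3, 4]].

The final insertion tableau P = [[1, 2, 3, 4]] has shape [4].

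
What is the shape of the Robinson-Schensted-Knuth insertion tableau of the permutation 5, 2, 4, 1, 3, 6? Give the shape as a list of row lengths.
Row-insert each entry into an empty tableau.

After inserting 5: P = [[5]].
After inserting 2: P = [[2], [5]].
After inserting 4: P = [[2, 4], [5]].
After inserting 1: P = [[1, 4], [2], [5]].
After inserting 3: P = [[1, 3], [2, 4], [5]].
After inserting 6: P = [[1, 3, 6], [2, 4], [5]].

The final insertion tableau P = [[1, 3, 6], [2, 4], [5]] has shape [3, 2, 1].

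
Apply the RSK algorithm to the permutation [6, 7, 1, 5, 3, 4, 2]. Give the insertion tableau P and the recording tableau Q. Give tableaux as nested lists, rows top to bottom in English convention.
P = [[1, 2, 4], [3, 7], [5], [6]], Q = [[1, 2, 6], [3, 4], [5], [7]]

Insert each entry of the permutation into P by Schensted row insertion, recording in Q the position of each new cell.

Insert 6: appended to row 1. P = [[6]].
Insert 7: appended to row 1. P = [[6, 7]].
Insert 1: 1 bumps 6 from row 1; 6 starts row 2. P = [[1, 7], [6]].
Insert 5: 5 bumps 7 from row 1; 7 appends to row 2. P = [[1, 5], [6, 7]].
Insert 3: 3 bumps 5 from row 1; 5 bumps 6 from row 2; 6 starts row 3. P = [[1, 3], [5, 7], [6]].
Insert 4: appended to row 1. P = [[1, 3, 4], [5, 7], [6]].
Insert 2: 2 bumps 3 from row 1; 3 bumps 5 from row 2; 5 bumps 6 from row 3; 6 starts row 4. P = [[1, 2, 4], [3, 7], [5], [6]].

So P = [[1, 2, 4], [3, 7], [5], [6]], Q = [[1, 2, 6], [3, 4], [5], [7]].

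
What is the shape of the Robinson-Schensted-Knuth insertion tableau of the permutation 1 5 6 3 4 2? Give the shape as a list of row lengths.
RSK row insertion gives P = [[1, 2, 4], [3, 6], [5]], which has shape [3, 2, 1].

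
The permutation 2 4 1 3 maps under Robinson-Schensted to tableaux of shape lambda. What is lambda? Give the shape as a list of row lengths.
[2, 2]

RSK row insertion gives P = [[1, 3], [2, 4]], which has shape [2, 2].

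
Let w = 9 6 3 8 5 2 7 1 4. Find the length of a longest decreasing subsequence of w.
5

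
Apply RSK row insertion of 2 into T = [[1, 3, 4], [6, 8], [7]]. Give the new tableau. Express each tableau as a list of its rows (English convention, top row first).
In row 1, 2 replaces 3 (the leftmost entry greater than 2); 3 is bumped to row 2. In row 2, 3 replaces 6 (the leftmost entry greater than 3); 6 is bumped to row 3. In row 3, 6 replaces 7 (the leftmost entry greater than 6); 7 is bumped to row 4. 7 starts a new row 4. The new tableau is [[1, 2, 4], [3, 8], [6], [7]].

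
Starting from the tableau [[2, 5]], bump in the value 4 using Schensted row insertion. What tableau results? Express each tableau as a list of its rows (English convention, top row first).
[[2, 4], [5]]

In row 1, 4 replaces 5 (the leftmost entry greater than 4); 5 is bumped to row 2. 5 starts a new row 2. The new tableau is [[2, 4], [5]].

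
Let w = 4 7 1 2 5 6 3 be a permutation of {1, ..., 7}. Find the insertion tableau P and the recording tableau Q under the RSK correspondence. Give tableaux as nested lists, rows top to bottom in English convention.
Insert each entry of the permutation into P by Schensted row insertion, recording in Q the position of each new cell.

Insert 4: appended to row 1. P = [[4]], Q = [[1]].
Insert 7: appended to row 1. P = [[4, 7]], Q = [[1, 2]].
Insert 1: 1 bumps 4 from row 1; 4 starts row 2. P = [[1, 7], [4]], Q = [[1, 2], [3]].
Insert 2: 2 bumps 7 from row 1; 7 appends to row 2. P = [[1, 2], [4, 7]], Q = [[1, 2], [3, 4]].
Insert 5: appended to row 1. P = [[1, 2, 5], [4, 7]], Q = [[1, 2, 5], [3, 4]].
Insert 6: appended to row 1. P = [[1, 2, 5, 6], [4, 7]], Q = [[1, 2, 5, 6], [3, 4]].
Insert 3: 3 bumps 5 from row 1; 5 bumps 7 from row 2; 7 starts row 3. P = [[1, 2, 3, 6], [4, 5], [7]], Q = [[1, 2, 5, 6], [3, 4], [7]].

So P = [[1, 2, 3, 6], [4, 5], [7]], Q = [[1, 2, 5, 6], [3, 4], [7]].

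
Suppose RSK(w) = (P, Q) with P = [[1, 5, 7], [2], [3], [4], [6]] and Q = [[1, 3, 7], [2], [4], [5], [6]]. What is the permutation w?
Reverse the RSK construction: for i from n down to 1, find the cell of Q containing i, remove the entry at that cell from P, and reverse-bump it up through P; the value ejected from row 1 is w(i).

Step i=7: Q has 7 at row 1, column 3; remove that cell from P, ejecting 7. So w(7) = 7. P is now [[1, 5], [2], [3], [4], [6]].
Step i=6: Q has 6 at row 5, column 1; remove 6 from row 5 of P and reverse-bump: 6 enters row 4 and ejects 4; 4 enters row 3 and ejects 3; 3 enters row 2 and ejects 2; 2 enters row 1 and ejects 1. So w(6) = 1. P is now [[2, 5], [3], [4], [6]].
Step i=5: Q has 5 at row 4, column 1; remove 6 from row 4 of P and reverse-bump: 6 enters row 3 and ejects 4; 4 enters row 2 and ejects 3; 3 enters row 1 and ejects 2. So w(5) = 2. P is now [[3, 5], [4], [6]].
Step i=4: Q has 4 at row 3, column 1; remove 6 from row 3 of P and reverse-bump: 6 enters row 2 and ejects 4; 4 enters row 1 and ejects 3. So w(4) = 3. P is now [[4, 5], [6]].
Step i=3: Q has 3 at row 1, column 2; remove that cell from P, ejecting 5. So w(3) = 5. P is now [[4], [6]].
Step i=2: Q has 2 at row 2, column 1; remove 6 from row 2 of P and reverse-bump: 6 enters row 1 and ejects 4. So w(2) = 4. P is now [[6]].
Step i=1: Q has 1 at row 1, column 1; remove that cell from P, ejecting 6. So w(1) = 6. P is now [].

So w = 6 4 5 3 2 1 7.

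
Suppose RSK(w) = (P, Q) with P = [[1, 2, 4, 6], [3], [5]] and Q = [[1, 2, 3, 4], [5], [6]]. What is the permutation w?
1 3 5 6 4 2

Reverse RSK: for i = n, n-1, ..., 1, locate i in Q, remove the corresponding corner cell from P, and reverse-bump its entry up through P; the value ejected from row 1 is w(i).

So w = 1 3 5 6 4 2.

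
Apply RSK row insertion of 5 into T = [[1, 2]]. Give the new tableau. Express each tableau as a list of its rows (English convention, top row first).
5 is larger than every entry of row 1, so it is appended to row 1. The new tableau is [[1, 2, 5]].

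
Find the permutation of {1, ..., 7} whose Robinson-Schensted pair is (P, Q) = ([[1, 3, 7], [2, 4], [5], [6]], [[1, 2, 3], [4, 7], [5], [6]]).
2 6 7 5 4 1 3

Reverse the RSK construction: for i from n down to 1, find the cell of Q containing i, remove the entry at that cell from P, and reverse-bump it up through P; the value ejected from row 1 is w(i).

Step i=7: Q has 7 at row 2, column 2; remove 4 from row 2 of P and reverse-bump: 4 enters row 1 and ejects 3. So w(7) = 3. P is now [[1, 4, 7], [2], [5], [6]].
Step i=6: Q has 6 at row 4, column 1; remove 6 from row 4 of P and reverse-bump: 6 enters row 3 and ejects 5; 5 enters row 2 and ejects 2; 2 enters row 1 and ejects 1. So w(6) = 1. P is now [[2, 4, 7], [5], [6]].
Step i=5: Q has 5 at row 3, column 1; remove 6 from row 3 of P and reverse-bump: 6 enters row 2 and ejects 5; 5 enters row 1 and ejects 4. So w(5) = 4. P is now [[2, 5, 7], [6]].
Step i=4: Q has 4 at row 2, column 1; remove 6 from row 2 of P and reverse-bump: 6 enters row 1 and ejects 5. So w(4) = 5. P is now [[2, 6, 7]].
Step i=3: Q has 3 at row 1, column 3; remove that cell from P, ejecting 7. So w(3) = 7. P is now [[2, 6]].
Step i=2: Q has 2 at row 1, column 2; remove that cell from P, ejecting 6. So w(2) = 6. P is now [[2]].
Step i=1: Q has 1 at row 1, column 1; remove that cell from P, ejecting 2. So w(1) = 2. P is now [].

So w = 2 6 7 5 4 1 3.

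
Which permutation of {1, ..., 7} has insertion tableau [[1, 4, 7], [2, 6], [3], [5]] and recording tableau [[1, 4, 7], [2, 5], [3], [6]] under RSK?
Reverse RSK: for i = n, n-1, ..., 1, locate i in Q, remove the corresponding corner cell from P, and reverse-bump its entry up through P; the value ejected from row 1 is w(i).

So w = 5 3 2 6 4 1 7.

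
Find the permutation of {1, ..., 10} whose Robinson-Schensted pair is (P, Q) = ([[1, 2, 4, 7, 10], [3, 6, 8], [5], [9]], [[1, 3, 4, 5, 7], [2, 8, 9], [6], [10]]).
Reverse the RSK construction: for i from n down to 1, find the cell of Q containing i, remove the entry at that cell from P, and reverse-bump it up through P; the value ejected from row 1 is w(i).

Step i=10: Q has 10 at row 4, column 1; remove 9 from row 4 of P and reverse-bump: 9 enters row 3 and ejects 5; 5 enters row 2 and ejects 3; 3 enters row 1 and ejects 2. So w(10) = 2. P is now [[1, 3, 4, 7, 10], [5, 6, 8], [9]].
Step i=9: Q has 9 at row 2, column 3; remove 8 from row 2 of P and reverse-bump: 8 enters row 1 and ejects 7. So w(9) = 7. P is now [[1, 3, 4, 8, 10], [5, 6], [9]].
Step i=8: Q has 8 at row 2, column 2; remove 6 from row 2 of P and reverse-bump: 6 enters row 1 and ejects 4. So w(8) = 4. P is now [[1, 3, 6, 8, 10], [5], [9]].
Step i=7: Q has 7 at row 1, column 5; remove that cell from P, ejecting 10. So w(7) = 10. P is now [[1, 3, 6, 8], [5], [9]].
Step i=6: Q has 6 at row 3, column 1; remove 9 from row 3 of P and reverse-bump: 9 enters row 2 and ejects 5; 5 enters row 1 and ejects 3. So w(6) = 3. P is now [[1, 5, 6, 8], [9]].
Step i=5: Q has 5 at row 1, column 4; remove that cell from P, ejecting 8. So w(5) = 8. P is now [[1, 5, 6], [9]].
Step i=4: Q has 4 at row 1, column 3; remove that cell from P, ejecting 6. So w(4) = 6. P is now [[1, 5], [9]].
Step i=3: Q has 3 at row 1, column 2; remove that cell from P, ejecting 5. So w(3) = 5. P is now [[1], [9]].
Step i=2: Q has 2 at row 2, column 1; remove 9 from row 2 of P and reverse-bump: 9 enters row 1 and ejects 1. So w(2) = 1. P is now [[9]].
Step i=1: Q has 1 at row 1, column 1; remove that cell from P, ejecting 9. So w(1) = 9. P is now [].

So w = 9 1 5 6 8 3 10 4 7 2.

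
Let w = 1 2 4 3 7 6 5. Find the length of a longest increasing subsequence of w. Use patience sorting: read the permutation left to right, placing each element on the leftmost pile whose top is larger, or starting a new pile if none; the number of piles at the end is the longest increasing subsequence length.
4

1: new pile. tops = [1]
2: new pile. tops = [1, 2]
4: new pile. tops = [1, 2, 4]
3: onto pile 3 (replacing 4). tops = [1, 2, 3]
7: new pile. tops = [1, 2, 3, 7]
6: onto pile 4 (replacing 7). tops = [1, 2, 3, 6]
5: onto pile 4 (replacing 6). tops = [1, 2, 3, 5]

4 piles, so the longest increasing subsequence has length 4.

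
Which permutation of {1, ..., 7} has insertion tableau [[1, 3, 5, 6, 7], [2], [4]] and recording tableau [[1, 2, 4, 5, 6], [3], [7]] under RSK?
Reverse the RSK construction: for i from n down to 1, find the cell of Q containing i, remove the entry at that cell from P, and reverse-bump it up through P; the value ejected from row 1 is w(i).

Step i=7: Q has 7 at row 3, column 1; remove 4 from row 3 of P and reverse-bump: 4 enters row 2 and ejects 2; 2 enters row 1 and ejects 1. So w(7) = 1. P is now [[2, 3, 5, 6, 7], [4]].
Step i=6: Q has 6 at row 1, column 5; remove that cell from P, ejecting 7. So w(6) = 7. P is now [[2, 3, 5, 6], [4]].
Step i=5: Q has 5 at row 1, column 4; remove that cell from P, ejecting 6. So w(5) = 6. P is now [[2, 3, 5], [4]].
Step i=4: Q has 4 at row 1, column 3; remove that cell from P, ejecting 5. So w(4) = 5. P is now [[2, 3], [4]].
Step i=3: Q has 3 at row 2, column 1; remove 4 from row 2 of P and reverse-bump: 4 enters row 1 and ejects 3. So w(3) = 3. P is now [[2, 4]].
Step i=2: Q has 2 at row 1, column 2; remove that cell from P, ejecting 4. So w(2) = 4. P is now [[2]].
Step i=1: Q has 1 at row 1, column 1; remove that cell from P, ejecting 2. So w(1) = 2. P is now [].

So w = 2 4 3 5 6 7 1.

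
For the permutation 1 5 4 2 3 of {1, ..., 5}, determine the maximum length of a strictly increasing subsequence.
3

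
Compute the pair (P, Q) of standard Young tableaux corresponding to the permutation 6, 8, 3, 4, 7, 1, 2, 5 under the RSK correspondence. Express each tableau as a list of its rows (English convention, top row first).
Insert each entry of the permutation into P by Schensted row insertion, recording in Q the position of each new cell.

Insert 6: appended to row 1. P = [[6]].
Insert 8: appended to row 1. P = [[6, 8]].
Insert 3: 3 bumps 6 from row 1; 6 starts row 2. P = [[3, 8], [6]].
Insert 4: 4 bumps 8 from row 1; 8 appends to row 2. P = [[3, 4], [6, 8]].
Insert 7: appended to row 1. P = [[3, 4, 7], [6, 8]].
Insert 1: 1 bumps 3 from row 1; 3 bumps 6 from row 2; 6 starts row 3. P = [[1, 4, 7], [3, 8], [6]].
Insert 2: 2 bumps 4 from row 1; 4 bumps 8 from row 2; 8 appends to row 3. P = [[1, 2, 7], [3, 4], [6, 8]].
Insert 5: 5 bumps 7 from row 1; 7 appends to row 2. P = [[1, 2, 5], [3, 4, 7], [6, 8]].

So P = [[1, 2, 5], [3, 4, 7], [6, 8]], Q = [[1, 2, 5], [3, 4, 8], [6, 7]].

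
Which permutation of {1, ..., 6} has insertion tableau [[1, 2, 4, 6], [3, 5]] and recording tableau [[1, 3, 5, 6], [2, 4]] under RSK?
Reverse the RSK construction: for i from n down to 1, find the cell of Q containing i, remove the entry at that cell from P, and reverse-bump it up through P; the value ejected from row 1 is w(i).

Step i=6: Q has 6 at row 1, column 4; remove that cell from P, ejecting 6. So w(6) = 6. P is now [[1, 2, 4], [3, 5]].
Step i=5: Q has 5 at row 1, column 3; remove that cell from P, ejecting 4. So w(5) = 4. P is now [[1, 2], [3, 5]].
Step i=4: Q has 4 at row 2, column 2; remove 5 from row 2 of P and reverse-bump: 5 enters row 1 and ejects 2. So w(4) = 2. P is now [[1, 5], [3]].
Step i=3: Q has 3 at row 1, column 2; remove that cell from P, ejecting 5. So w(3) = 5. P is now [[1], [3]].
Step i=2: Q has 2 at row 2, column 1; remove 3 from row 2 of P and reverse-bump: 3 enters row 1 and ejects 1. So w(2) = 1. P is now [[3]].
Step i=1: Q has 1 at row 1, column 1; remove that cell from P, ejecting 3. So w(1) = 3. P is now [].

So w = 3 1 5 2 4 6.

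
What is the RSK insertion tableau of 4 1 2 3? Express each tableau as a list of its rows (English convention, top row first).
P = [[1, 2, 3], [4]]

Insert 4: appended to row 1. P = [[4]].
Insert 1: 1 bumps 4 from row 1; 4 starts row 2. P = [[1], [4]].
Insert 2: appended to row 1. P = [[1, 2], [4]].
Insert 3: appended to row 1. P = [[1, 2, 3], [4]].

So P = [[1, 2, 3], [4]].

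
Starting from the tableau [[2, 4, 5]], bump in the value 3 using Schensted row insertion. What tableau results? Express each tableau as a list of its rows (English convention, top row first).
[[2, 3, 5], [4]]

In row 1, 3 replaces 4 (the leftmost entry greater than 3); 4 is bumped to row 2. 4 starts a new row 2. The new tableau is [[2, 3, 5], [4]].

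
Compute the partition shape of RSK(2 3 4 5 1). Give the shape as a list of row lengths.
[4, 1]

Row-insert each entry into an empty tableau.

After inserting 2: P = [[2]].
After inserting 3: P = [[2, 3]].
After inserting 4: P = [[2, 3, 4]].
After inserting 5: P = [[2, 3, 4, 5]].
After inserting 1: P = [[1, 3, 4, 5], [2]].

The final insertion tableau P = [[1, 3, 4, 5], [2]] has shape [4, 1].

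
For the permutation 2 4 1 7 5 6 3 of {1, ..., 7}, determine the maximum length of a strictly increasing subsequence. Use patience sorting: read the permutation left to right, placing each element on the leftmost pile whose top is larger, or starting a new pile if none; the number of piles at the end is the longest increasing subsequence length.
2: new pile. tops = [2]
4: new pile. tops = [2, 4]
1: onto pile 1 (replacing 2). tops = [1, 4]
7: new pile. tops = [1, 4, 7]
5: onto pile 3 (replacing 7). tops = [1, 4, 5]
6: new pile. tops = [1, 4, 5, 6]
3: onto pile 2 (replacing 4). tops = [1, 3, 5, 6]

4 piles, so the longest increasing subsequence has length 4.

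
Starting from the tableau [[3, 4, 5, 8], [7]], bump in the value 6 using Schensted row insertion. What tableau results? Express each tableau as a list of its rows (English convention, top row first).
In row 1, 6 replaces 8 (the leftmost entry greater than 6); 8 is bumped to row 2. 8 is appended to row 2. The new tableau is [[3, 4, 5, 6], [7, 8]].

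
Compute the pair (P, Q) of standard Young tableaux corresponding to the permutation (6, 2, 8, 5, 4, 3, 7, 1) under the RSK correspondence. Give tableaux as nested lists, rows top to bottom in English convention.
P = [[1, 3, 7], [2, 8], [4], [5], [6]], Q = [[1, 3, 7], [2, 4], [5], [6], [8]]

Insert each entry of the permutation into P by Schensted row insertion, recording in Q the position of each new cell.

Insert 6: appended to row 1. P = [[6]].
Insert 2: 2 bumps 6 from row 1; 6 starts row 2. P = [[2], [6]].
Insert 8: appended to row 1. P = [[2, 8], [6]].
Insert 5: 5 bumps 8 from row 1; 8 appends to row 2. P = [[2, 5], [6, 8]].
Insert 4: 4 bumps 5 from row 1; 5 bumps 6 from row 2; 6 starts row 3. P = [[2, 4], [5, 8], [6]].
Insert 3: 3 bumps 4 from row 1; 4 bumps 5 from row 2; 5 bumps 6 from row 3; 6 starts row 4. P = [[2, 3], [4, 8], [5], [6]].
Insert 7: appended to row 1. P = [[2, 3, 7], [4, 8], [5], [6]].
Insert 1: 1 bumps 2 from row 1; 2 bumps 4 from row 2; 4 bumps 5 from row 3; 5 bumps 6 from row 4; 6 starts row 5. P = [[1, 3, 7], [2, 8], [4], [5], [6]].

So P = [[1, 3, 7], [2, 8], [4], [5], [6]], Q = [[1, 3, 7], [2, 4], [5], [6], [8]].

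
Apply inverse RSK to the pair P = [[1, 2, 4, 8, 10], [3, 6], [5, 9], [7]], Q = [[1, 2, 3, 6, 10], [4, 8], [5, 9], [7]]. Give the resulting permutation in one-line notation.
1 5 7 6 3 9 2 8 4 10

Reverse RSK: for i = n, n-1, ..., 1, locate i in Q, remove the corresponding corner cell from P, and reverse-bump its entry up through P; the value ejected from row 1 is w(i).

So w = 1 5 7 6 3 9 2 8 4 10.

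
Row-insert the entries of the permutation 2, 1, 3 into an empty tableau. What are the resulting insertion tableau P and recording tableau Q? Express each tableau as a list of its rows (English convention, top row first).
Insert each entry of the permutation into P by Schensted row insertion, recording in Q the position of each new cell.

Insert 2: appended to row 1. P = [[2]].
Insert 1: 1 bumps 2 from row 1; 2 starts row 2. P = [[1], [2]].
Insert 3: appended to row 1. P = [[1, 3], [2]].

So P = [[1, 3], [2]], Q = [[1, 3], [2]].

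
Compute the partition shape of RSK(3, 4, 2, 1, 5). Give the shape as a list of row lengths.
[3, 1, 1]

Row-insert each entry into an empty tableau.

After inserting 3: P = [[3]].
After inserting 4: P = [[3, 4]].
After inserting 2: P = [[2, 4], [3]].
After inserting 1: P = [[1, 4], [2], [3]].
After inserting 5: P = [[1, 4, 5], [2], [3]].

The final insertion tableau P = [[1, 4, 5], [2], [3]] has shape [3, 1, 1].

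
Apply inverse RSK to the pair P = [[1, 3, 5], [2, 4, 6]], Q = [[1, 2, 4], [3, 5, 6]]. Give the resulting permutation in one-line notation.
2 4 1 6 3 5

Reverse the RSK construction: for i from n down to 1, find the cell of Q containing i, remove the entry at that cell from P, and reverse-bump it up through P; the value ejected from row 1 is w(i).

Step i=6: Q has 6 at row 2, column 3; remove 6 from row 2 of P and reverse-bump: 6 enters row 1 and ejects 5. So w(6) = 5. P is now [[1, 3, 6], [2, 4]].
Step i=5: Q has 5 at row 2, column 2; remove 4 from row 2 of P and reverse-bump: 4 enters row 1 and ejects 3. So w(5) = 3. P is now [[1, 4, 6], [2]].
Step i=4: Q has 4 at row 1, column 3; remove that cell from P, ejecting 6. So w(4) = 6. P is now [[1, 4], [2]].
Step i=3: Q has 3 at row 2, column 1; remove 2 from row 2 of P and reverse-bump: 2 enters row 1 and ejects 1. So w(3) = 1. P is now [[2, 4]].
Step i=2: Q has 2 at row 1, column 2; remove that cell from P, ejecting 4. So w(2) = 4. P is now [[2]].
Step i=1: Q has 1 at row 1, column 1; remove that cell from P, ejecting 2. So w(1) = 2. P is now [].

So w = 2 4 1 6 3 5.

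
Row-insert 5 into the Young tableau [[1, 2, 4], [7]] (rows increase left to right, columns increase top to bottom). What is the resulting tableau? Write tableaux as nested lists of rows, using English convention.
[[1, 2, 4, 5], [7]]

5 is larger than every entry of row 1, so it is appended to row 1. The new tableau is [[1, 2, 4, 5], [7]].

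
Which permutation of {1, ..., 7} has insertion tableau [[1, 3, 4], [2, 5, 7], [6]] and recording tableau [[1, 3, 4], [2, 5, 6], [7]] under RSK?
2 1 6 7 3 5 4

Reverse the RSK construction: for i from n down to 1, find the cell of Q containing i, remove the entry at that cell from P, and reverse-bump it up through P; the value ejected from row 1 is w(i).

Step i=7: Q has 7 at row 3, column 1; remove 6 from row 3 of P and reverse-bump: 6 enters row 2 and ejects 5; 5 enters row 1 and ejects 4. So w(7) = 4. P is now [[1, 3, 5], [2, 6, 7]].
Step i=6: Q has 6 at row 2, column 3; remove 7 from row 2 of P and reverse-bump: 7 enters row 1 and ejects 5. So w(6) = 5. P is now [[1, 3, 7], [2, 6]].
Step i=5: Q has 5 at row 2, column 2; remove 6 from row 2 of P and reverse-bump: 6 enters row 1 and ejects 3. So w(5) = 3. P is now [[1, 6, 7], [2]].
Step i=4: Q has 4 at row 1, column 3; remove that cell from P, ejecting 7. So w(4) = 7. P is now [[1, 6], [2]].
Step i=3: Q has 3 at row 1, column 2; remove that cell from P, ejecting 6. So w(3) = 6. P is now [[1], [2]].
Step i=2: Q has 2 at row 2, column 1; remove 2 from row 2 of P and reverse-bump: 2 enters row 1 and ejects 1. So w(2) = 1. P is now [[2]].
Step i=1: Q has 1 at row 1, column 1; remove that cell from P, ejecting 2. So w(1) = 2. P is now [].

So w = 2 1 6 7 3 5 4.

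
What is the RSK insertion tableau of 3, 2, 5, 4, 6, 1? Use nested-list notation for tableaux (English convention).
P = [[1, 4, 6], [2, 5], [3]]

Insert 3: appended to row 1. P = [[3]].
Insert 2: 2 bumps 3 from row 1; 3 starts row 2. P = [[2], [3]].
Insert 5: appended to row 1. P = [[2, 5], [3]].
Insert 4: 4 bumps 5 from row 1; 5 appends to row 2. P = [[2, 4], [3, 5]].
Insert 6: appended to row 1. P = [[2, 4, 6], [3, 5]].
Insert 1: 1 bumps 2 from row 1; 2 bumps 3 from row 2; 3 starts row 3. P = [[1, 4, 6], [2, 5], [3]].

So P = [[1, 4, 6], [2, 5], [3]].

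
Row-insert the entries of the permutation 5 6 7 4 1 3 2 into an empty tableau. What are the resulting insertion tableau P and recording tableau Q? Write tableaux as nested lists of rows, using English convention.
Insert each entry of the permutation into P by Schensted row insertion, recording in Q the position of each new cell.

Insert 5: appended to row 1. P = [[5]].
Insert 6: appended to row 1. P = [[5, 6]].
Insert 7: appended to row 1. P = [[5, 6, 7]].
Insert 4: 4 bumps 5 from row 1; 5 starts row 2. P = [[4, 6, 7], [5]].
Insert 1: 1 bumps 4 from row 1; 4 bumps 5 from row 2; 5 starts row 3. P = [[1, 6, 7], [4], [5]].
Insert 3: 3 bumps 6 from row 1; 6 appends to row 2. P = [[1, 3, 7], [4, 6], [5]].
Insert 2: 2 bumps 3 from row 1; 3 bumps 4 from row 2; 4 bumps 5 from row 3; 5 starts row 4. P = [[1, 2, 7], [3, 6], [4], [5]].

So P = [[1, 2, 7], [3, 6], [4], [5]], Q = [[1, 2, 3], [4, 6], [5], [7]].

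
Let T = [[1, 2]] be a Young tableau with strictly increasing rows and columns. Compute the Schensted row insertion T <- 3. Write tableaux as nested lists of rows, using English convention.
3 is larger than every entry of row 1, so it is appended to row 1. The new tableau is [[1, 2, 3]].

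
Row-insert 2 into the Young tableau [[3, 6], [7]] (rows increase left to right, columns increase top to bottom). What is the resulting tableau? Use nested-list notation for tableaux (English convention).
[[2, 6], [3], [7]]

In row 1, 2 replaces 3 (the leftmost entry greater than 2); 3 is bumped to row 2. In row 2, 3 replaces 7 (the leftmost entry greater than 3); 7 is bumped to row 3. 7 starts a new row 3. The new tableau is [[2, 6], [3], [7]].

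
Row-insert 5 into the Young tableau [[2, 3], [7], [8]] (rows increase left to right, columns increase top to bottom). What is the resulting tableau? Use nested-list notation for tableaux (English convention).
5 is larger than every entry of row 1, so it is appended to row 1. The new tableau is [[2, 3, 5], [7], [8]].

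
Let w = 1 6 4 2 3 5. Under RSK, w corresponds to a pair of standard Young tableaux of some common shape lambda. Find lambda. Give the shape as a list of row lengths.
[4, 1, 1]

Row-insert each entry into an empty tableau.

After inserting 1: P = [[1]].
After inserting 6: P = [[1, 6]].
After inserting 4: P = [[1, 4], [6]].
After inserting 2: P = [[1, 2], [4], [6]].
After inserting 3: P = [[1, 2, 3], [4], [6]].
After inserting 5: P = [[1, 2, 3, 5], [4], [6]].

The final insertion tableau P = [[1, 2, 3, 5], [4], [6]] has shape [4, 1, 1].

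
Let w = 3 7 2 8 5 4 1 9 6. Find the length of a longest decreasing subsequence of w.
4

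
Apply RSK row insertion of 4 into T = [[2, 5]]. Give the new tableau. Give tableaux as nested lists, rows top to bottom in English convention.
In row 1, 4 replaces 5 (the leftmost entry greater than 4); 5 is bumped to row 2. 5 starts a new row 2. The new tableau is [[2, 4], [5]].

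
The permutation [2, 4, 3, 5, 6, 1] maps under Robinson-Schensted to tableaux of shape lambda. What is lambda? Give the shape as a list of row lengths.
Row-insert each entry into an empty tableau.

After inserting 2: P = [[2]].
After inserting 4: P = [[2, 4]].
After inserting 3: P = [[2, 3], [4]].
After inserting 5: P = [[2, 3, 5], [4]].
After inserting 6: P = [[2, 3, 5, 6], [4]].
After inserting 1: P = [[1, 3, 5, 6], [2], [4]].

The final insertion tableau P = [[1, 3, 5, 6], [2], [4]] has shape [4, 1, 1].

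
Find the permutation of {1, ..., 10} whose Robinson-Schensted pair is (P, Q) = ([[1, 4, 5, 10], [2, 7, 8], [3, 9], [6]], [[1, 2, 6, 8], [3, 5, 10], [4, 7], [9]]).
6 9 3 2 7 8 4 10 1 5

Reverse the RSK construction: for i from n down to 1, find the cell of Q containing i, remove the entry at that cell from P, and reverse-bump it up through P; the value ejected from row 1 is w(i).

Step i=10: Q has 10 at row 2, column 3; remove 8 from row 2 of P and reverse-bump: 8 enters row 1 and ejects 5. So w(10) = 5. P is now [[1, 4, 8, 10], [2, 7], [3, 9], [6]].
Step i=9: Q has 9 at row 4, column 1; remove 6 from row 4 of P and reverse-bump: 6 enters row 3 and ejects 3; 3 enters row 2 and ejects 2; 2 enters row 1 and ejects 1. So w(9) = 1. P is now [[2, 4, 8, 10], [3, 7], [6, 9]].
Step i=8: Q has 8 at row 1, column 4; remove that cell from P, ejecting 10. So w(8) = 10. P is now [[2, 4, 8], [3, 7], [6, 9]].
Step i=7: Q has 7 at row 3, column 2; remove 9 from row 3 of P and reverse-bump: 9 enters row 2 and ejects 7; 7 enters row 1 and ejects 4. So w(7) = 4. P is now [[2, 7, 8], [3, 9], [6]].
Step i=6: Q has 6 at row 1, column 3; remove that cell from P, ejecting 8. So w(6) = 8. P is now [[2, 7], [3, 9], [6]].
Step i=5: Q has 5 at row 2, column 2; remove 9 from row 2 of P and reverse-bump: 9 enters row 1 and ejects 7. So w(5) = 7. P is now [[2, 9], [3], [6]].
Step i=4: Q has 4 at row 3, column 1; remove 6 from row 3 of P and reverse-bump: 6 enters row 2 and ejects 3; 3 enters row 1 and ejects 2. So w(4) = 2. P is now [[3, 9], [6]].
Step i=3: Q has 3 at row 2, column 1; remove 6 from row 2 of P and reverse-bump: 6 enters row 1 and ejects 3. So w(3) = 3. P is now [[6, 9]].
Step i=2: Q has 2 at row 1, column 2; remove that cell from P, ejecting 9. So w(2) = 9. P is now [[6]].
Step i=1: Q has 1 at row 1, column 1; remove that cell from P, ejecting 6. So w(1) = 6. P is now [].

So w = 6 9 3 2 7 8 4 10 1 5.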